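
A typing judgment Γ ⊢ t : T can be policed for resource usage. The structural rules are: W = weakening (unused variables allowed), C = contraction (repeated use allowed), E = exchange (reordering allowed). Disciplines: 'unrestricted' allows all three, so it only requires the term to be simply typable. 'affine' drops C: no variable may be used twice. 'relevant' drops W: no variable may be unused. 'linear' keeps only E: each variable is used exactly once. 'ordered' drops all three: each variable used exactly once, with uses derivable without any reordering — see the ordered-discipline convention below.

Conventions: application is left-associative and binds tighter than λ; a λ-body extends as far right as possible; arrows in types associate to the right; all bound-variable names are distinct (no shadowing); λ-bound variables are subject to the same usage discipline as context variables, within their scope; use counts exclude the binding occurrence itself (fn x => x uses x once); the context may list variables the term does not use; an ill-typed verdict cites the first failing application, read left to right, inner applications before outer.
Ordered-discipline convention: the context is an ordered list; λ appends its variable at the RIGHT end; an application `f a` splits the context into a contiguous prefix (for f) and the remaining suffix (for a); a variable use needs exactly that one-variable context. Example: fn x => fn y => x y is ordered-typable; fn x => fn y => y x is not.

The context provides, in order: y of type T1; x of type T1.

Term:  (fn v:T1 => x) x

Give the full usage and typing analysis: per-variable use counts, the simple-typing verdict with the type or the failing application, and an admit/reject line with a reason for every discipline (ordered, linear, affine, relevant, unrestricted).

variable uses: y=0; x=2; v (bound)=0
order of uses: x, x
typing: well-typed at T1
ordered: ✗, x ×2 used more than once (contraction); y, v left unused
linear: ✗, x ×2 used more than once (contraction); y, v left unused
affine: ✗, x ×2 used more than once (contraction)
relevant: ✗, y, v left unused
unrestricted: ✓, typability at T1 is all that's needed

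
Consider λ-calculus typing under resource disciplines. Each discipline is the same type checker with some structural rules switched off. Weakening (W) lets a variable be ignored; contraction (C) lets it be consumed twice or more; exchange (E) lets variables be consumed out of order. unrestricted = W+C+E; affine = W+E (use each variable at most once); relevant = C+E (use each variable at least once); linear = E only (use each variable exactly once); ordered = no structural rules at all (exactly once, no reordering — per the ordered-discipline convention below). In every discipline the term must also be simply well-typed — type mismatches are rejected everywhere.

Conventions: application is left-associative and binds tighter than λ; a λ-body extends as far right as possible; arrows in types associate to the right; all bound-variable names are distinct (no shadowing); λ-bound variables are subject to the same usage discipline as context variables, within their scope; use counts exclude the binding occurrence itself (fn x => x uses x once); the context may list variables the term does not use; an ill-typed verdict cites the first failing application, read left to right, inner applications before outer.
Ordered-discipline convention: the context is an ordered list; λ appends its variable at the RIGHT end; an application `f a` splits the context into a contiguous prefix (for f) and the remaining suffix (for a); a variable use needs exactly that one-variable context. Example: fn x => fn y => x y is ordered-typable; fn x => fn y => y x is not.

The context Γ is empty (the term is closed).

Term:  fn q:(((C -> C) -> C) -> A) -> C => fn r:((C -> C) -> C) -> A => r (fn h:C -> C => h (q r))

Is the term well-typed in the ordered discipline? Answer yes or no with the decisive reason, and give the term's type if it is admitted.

no — r ×2 used more than once (contraction)
variable uses: q [bound]=1, r [bound]=2, h [bound]=1
uses in reading order: r, h, q, r
typing: ✓ — ((((C -> C) -> C) -> A) -> C) -> (((C -> C) -> C) -> A) -> A
per-discipline verdicts: ordered ✗, linear ✗, affine ✗, relevant ✓, unrestricted ✓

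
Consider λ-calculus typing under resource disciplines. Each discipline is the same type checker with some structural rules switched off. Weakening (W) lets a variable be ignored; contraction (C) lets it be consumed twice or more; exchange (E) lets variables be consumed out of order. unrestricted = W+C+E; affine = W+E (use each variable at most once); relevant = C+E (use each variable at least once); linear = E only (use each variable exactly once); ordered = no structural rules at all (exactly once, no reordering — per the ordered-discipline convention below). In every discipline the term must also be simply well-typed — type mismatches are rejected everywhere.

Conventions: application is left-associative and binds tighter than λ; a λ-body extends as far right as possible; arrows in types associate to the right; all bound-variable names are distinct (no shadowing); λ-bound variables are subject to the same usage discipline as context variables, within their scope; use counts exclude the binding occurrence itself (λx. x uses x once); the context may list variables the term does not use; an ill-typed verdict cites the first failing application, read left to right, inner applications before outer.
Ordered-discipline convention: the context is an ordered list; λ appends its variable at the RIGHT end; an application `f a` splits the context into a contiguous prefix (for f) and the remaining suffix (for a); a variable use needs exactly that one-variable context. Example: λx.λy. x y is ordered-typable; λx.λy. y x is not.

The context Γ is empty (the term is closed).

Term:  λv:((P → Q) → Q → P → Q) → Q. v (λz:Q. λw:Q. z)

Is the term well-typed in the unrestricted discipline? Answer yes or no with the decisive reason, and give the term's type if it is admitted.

no — the type mismatch rejects it
counts: v (bound): 1×; z (bound): 1×; w (bound): 0×
left-to-right use order: v, z
typing: ill-typed: a function awaiting (P → Q) → Q → P → Q gets Q → Q → Q
all disciplines: ordered ✗ | linear ✗ | affine ✗ | relevant ✗ | unrestricted ✗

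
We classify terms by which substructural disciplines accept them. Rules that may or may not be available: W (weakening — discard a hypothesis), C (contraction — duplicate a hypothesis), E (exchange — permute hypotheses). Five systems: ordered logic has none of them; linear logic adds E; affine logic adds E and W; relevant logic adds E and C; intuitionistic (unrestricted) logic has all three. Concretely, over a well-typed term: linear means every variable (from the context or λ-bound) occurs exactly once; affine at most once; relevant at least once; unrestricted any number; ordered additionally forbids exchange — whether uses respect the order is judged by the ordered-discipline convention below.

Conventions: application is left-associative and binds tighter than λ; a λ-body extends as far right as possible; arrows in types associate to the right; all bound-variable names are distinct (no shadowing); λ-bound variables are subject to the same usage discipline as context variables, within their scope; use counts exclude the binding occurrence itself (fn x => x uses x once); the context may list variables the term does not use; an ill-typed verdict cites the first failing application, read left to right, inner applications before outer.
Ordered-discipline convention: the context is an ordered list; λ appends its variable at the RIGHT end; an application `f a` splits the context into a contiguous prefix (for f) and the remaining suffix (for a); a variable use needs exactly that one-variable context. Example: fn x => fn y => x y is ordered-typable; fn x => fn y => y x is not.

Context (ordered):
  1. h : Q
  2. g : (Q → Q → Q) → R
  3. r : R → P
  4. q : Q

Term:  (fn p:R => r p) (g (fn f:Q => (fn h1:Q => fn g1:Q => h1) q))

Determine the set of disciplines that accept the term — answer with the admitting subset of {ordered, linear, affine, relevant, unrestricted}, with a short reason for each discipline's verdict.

accepted by: affine, unrestricted
use counts: h: 0, g: 1, r: 1, q: 1, p (bound): 1, f (bound): 0, h1 (bound): 1, g1 (bound): 0
order of uses: r, p, g, h1, q
typing: ✓ — P
ordered: ✗, h, f, g1 left unused
linear: ✗, h, f, g1 left unused
affine: ✓, h, g, r, q, p, f, h1, g1: no repeats, contraction unneeded
relevant: ✗, h, f, g1 left unused
unrestricted: ✓, simply typable at P; W, C, E all held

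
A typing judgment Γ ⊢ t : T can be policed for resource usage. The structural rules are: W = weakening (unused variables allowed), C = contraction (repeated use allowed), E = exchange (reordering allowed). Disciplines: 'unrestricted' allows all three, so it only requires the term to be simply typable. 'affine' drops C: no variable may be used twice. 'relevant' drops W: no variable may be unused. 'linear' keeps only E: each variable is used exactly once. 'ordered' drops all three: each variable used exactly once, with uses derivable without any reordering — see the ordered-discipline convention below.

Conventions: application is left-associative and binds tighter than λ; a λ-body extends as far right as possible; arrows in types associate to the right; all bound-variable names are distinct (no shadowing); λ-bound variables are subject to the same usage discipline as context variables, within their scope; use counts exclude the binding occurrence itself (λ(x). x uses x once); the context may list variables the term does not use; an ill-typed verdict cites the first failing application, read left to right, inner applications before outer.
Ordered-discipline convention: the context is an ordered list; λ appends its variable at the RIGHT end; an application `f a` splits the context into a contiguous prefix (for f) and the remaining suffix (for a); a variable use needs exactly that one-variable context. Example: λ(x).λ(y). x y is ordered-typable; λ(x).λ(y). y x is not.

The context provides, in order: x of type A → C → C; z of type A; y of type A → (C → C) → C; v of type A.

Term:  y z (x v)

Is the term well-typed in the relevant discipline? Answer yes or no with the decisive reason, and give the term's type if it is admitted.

yes — every one of x, z, y, v appears; term : C
counts: x ×1; z ×1; y ×1; v ×1
left-to-right use order: y, z, x, v
typing: the term checks, with type C
per-discipline verdicts: ordered ✗; linear ✓; affine ✓; relevant ✓; unrestricted ✓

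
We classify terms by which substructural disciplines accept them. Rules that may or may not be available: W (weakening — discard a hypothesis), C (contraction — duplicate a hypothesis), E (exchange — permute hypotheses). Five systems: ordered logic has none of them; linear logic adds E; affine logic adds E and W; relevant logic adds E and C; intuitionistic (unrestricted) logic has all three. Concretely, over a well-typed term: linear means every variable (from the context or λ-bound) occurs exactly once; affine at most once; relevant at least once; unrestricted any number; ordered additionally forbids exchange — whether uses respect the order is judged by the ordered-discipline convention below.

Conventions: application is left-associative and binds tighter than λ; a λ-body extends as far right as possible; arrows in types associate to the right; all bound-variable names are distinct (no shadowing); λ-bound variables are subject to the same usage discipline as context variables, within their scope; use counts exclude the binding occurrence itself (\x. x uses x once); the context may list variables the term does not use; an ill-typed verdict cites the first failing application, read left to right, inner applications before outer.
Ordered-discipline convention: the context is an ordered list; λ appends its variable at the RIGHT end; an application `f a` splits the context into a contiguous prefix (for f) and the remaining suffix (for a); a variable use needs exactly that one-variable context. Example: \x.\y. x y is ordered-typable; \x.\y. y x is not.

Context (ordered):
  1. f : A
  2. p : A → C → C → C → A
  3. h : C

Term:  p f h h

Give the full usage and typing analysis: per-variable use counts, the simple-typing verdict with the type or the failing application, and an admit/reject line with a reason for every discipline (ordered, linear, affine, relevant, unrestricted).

usage: f: 1; p: 1; h: 2
order of uses: p, f, h, h
typing: well-typed — term : C → A
ordered: ✗, h ×2 used more than once (contraction)
linear: ✗, h ×2 used more than once (contraction)
affine: ✗, h ×2 used more than once (contraction)
relevant: ✓, none of f, p, h goes unused
unrestricted: ✓, well-typed at C → A; no restrictions here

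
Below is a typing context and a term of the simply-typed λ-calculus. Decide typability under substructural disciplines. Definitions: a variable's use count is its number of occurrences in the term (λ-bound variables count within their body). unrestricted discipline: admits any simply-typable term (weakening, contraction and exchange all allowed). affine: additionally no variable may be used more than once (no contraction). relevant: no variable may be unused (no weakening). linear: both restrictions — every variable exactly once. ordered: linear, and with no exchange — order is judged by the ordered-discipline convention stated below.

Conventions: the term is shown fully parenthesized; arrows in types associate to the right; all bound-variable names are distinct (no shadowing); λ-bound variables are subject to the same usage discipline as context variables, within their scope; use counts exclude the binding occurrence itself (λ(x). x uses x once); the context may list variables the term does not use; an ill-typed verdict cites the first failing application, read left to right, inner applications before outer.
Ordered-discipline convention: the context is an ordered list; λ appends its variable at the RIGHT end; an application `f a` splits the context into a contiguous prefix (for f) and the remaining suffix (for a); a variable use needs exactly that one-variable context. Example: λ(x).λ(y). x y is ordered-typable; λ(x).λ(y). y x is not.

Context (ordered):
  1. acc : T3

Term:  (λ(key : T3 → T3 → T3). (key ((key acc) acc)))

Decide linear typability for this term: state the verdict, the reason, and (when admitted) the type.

no — needs contraction — acc ×2, key ×2
usage: acc: 2, key (λ-bound): 2
left-to-right use order: key, key, acc, acc
typing: well-typed — term : (T3 → T3 → T3) → T3 → T3
summary: ordered ✗ | linear ✗ | affine ✗ | relevant ✓ | unrestricted ✓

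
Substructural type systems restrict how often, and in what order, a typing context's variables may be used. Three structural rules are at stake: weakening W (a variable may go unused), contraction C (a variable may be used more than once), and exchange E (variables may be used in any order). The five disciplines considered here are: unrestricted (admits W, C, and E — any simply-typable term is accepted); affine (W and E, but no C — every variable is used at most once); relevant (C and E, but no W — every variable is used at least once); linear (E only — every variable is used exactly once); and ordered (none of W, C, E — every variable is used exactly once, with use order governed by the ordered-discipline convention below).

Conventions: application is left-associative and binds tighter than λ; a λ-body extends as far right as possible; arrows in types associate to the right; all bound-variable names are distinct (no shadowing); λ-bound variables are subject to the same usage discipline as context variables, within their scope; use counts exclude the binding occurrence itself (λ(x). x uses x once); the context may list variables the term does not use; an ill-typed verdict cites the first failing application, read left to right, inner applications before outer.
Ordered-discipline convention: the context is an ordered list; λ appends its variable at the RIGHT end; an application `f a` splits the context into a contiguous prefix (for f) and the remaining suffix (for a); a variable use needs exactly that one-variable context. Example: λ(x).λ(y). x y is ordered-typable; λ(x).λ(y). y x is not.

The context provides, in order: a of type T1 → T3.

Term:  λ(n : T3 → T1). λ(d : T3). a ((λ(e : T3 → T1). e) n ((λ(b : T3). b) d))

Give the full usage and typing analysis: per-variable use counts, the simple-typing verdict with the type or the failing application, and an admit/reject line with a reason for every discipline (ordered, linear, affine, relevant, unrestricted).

counts: a: 1×, n (λ-bound): 1×, d (λ-bound): 1×, e (λ-bound): 1×, b (λ-bound): 1×
uses in reading order: a, e, n, b, d
typing: ✓ — (T3 → T1) → T3 → T3
ordered: ✓, one use each (a, n, d, e, b); ordered split holds
linear: ✓, a, n, d, e, b: one use apiece
affine: ✓, none of a, n, d, e, b used more than once
relevant: ✓, a, n, d, e, b: all used, weakening unneeded
unrestricted: ✓, type-checks ((T3 → T1) → T3 → T3) and nothing is barred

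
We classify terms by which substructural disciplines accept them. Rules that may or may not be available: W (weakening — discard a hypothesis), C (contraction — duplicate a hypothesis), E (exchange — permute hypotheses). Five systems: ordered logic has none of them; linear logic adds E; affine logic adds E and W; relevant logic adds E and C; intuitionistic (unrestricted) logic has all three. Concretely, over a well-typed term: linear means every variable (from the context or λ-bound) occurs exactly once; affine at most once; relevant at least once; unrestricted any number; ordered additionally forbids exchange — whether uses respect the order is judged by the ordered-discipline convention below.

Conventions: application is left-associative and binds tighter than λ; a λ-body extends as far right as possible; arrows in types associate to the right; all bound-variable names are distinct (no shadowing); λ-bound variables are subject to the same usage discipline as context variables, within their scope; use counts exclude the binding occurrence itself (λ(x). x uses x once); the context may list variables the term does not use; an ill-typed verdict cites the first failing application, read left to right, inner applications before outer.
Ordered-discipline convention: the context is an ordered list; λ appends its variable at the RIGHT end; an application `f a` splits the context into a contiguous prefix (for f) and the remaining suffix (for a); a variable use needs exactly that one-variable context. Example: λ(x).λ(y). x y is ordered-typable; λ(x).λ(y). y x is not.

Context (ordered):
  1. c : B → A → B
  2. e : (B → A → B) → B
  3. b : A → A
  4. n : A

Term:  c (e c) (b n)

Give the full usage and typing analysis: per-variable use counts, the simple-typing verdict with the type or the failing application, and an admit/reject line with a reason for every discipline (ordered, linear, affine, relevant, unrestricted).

usage: c ×2, e ×1, b ×1, n ×1
use order (left to right): c, e, c, b, n
typing: well-typed at B
ordered: ✗, c ×2 used more than once (contraction)
linear: ✗, c ×2 used more than once (contraction)
affine: ✗, c ×2 used more than once (contraction)
relevant: ✓, none of c, e, b, n goes unused
unrestricted: ✓, typability at B is all that's needed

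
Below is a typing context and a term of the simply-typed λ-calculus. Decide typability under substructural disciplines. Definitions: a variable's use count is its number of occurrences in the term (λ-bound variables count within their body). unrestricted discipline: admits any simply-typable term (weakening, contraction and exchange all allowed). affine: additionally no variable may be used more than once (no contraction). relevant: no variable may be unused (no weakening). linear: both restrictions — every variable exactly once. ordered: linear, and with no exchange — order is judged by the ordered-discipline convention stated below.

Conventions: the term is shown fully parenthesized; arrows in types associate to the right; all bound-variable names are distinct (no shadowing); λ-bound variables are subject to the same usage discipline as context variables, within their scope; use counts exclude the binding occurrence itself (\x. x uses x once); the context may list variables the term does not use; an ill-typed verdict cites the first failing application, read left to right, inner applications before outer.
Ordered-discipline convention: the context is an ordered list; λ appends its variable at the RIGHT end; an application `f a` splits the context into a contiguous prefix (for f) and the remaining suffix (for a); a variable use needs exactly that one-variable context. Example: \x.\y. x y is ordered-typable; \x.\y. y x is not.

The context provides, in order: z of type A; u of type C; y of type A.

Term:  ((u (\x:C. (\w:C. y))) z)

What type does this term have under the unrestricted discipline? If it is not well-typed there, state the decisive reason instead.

not well-typed under unrestricted — not simply typable
use counts: z=1, u=1, y=1, x (λ-bound)=0, w (λ-bound)=0
left-to-right use order: u, y, z
typing: ill-typed: applying a non-function (C)
all disciplines: ordered ✗ | linear ✗ | affine ✗ | relevant ✗ | unrestricted ✗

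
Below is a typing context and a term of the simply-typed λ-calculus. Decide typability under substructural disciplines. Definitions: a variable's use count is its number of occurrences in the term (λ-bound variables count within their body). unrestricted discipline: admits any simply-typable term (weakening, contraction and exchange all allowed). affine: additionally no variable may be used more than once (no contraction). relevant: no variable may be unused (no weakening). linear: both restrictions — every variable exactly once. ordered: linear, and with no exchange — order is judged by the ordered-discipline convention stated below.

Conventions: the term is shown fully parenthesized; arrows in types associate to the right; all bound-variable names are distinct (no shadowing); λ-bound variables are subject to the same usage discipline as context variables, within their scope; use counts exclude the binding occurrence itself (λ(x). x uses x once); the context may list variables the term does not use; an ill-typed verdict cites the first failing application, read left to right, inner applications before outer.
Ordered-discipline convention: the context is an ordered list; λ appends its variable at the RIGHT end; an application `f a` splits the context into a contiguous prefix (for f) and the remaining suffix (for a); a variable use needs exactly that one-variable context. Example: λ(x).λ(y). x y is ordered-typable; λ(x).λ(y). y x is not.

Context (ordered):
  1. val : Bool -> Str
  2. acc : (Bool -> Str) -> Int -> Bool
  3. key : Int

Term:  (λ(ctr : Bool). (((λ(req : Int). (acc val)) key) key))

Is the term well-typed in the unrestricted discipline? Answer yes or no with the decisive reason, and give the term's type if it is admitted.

yes — type-checks (Bool -> Bool) and nothing is barred; term : Bool -> Bool
usage: val: 1; acc: 1; key: 2; ctr [bound]: 0; req [bound]: 0
uses in reading order: acc, val, key, key
typing: well-typed — term : Bool -> Bool
across the five disciplines: ordered ✗, linear ✗, affine ✗, relevant ✗, unrestricted ✓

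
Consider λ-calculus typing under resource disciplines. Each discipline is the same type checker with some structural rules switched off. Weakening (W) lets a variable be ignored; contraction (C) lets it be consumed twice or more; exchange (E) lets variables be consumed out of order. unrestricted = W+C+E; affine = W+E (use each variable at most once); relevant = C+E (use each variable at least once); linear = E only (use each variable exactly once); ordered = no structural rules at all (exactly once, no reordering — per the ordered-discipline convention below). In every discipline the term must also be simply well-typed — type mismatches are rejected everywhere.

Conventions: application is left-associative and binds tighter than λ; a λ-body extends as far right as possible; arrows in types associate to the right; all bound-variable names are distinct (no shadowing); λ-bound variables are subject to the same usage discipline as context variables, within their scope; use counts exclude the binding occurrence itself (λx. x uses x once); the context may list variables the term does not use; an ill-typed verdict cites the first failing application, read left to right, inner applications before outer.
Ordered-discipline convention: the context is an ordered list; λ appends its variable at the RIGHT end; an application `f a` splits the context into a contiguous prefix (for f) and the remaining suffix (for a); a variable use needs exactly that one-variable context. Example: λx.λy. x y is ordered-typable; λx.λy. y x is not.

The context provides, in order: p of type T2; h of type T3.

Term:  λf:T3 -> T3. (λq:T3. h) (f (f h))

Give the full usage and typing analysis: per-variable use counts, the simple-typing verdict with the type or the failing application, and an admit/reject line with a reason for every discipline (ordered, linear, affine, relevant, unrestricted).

counts: p: 0, h: 2, f (λ-bound): 2, q (λ-bound): 0
uses in reading order: h, f, f, h
typing: the term checks, with type (T3 -> T3) -> T3
ordered: ✗, uses contraction: h ×2, f ×2; p, q left unused
linear: ✗, uses contraction: h ×2, f ×2; p, q left unused
affine: ✗, uses contraction: h ×2, f ×2
relevant: ✗, p, q left unused
unrestricted: ✓, typability at (T3 -> T3) -> T3 is all that's needed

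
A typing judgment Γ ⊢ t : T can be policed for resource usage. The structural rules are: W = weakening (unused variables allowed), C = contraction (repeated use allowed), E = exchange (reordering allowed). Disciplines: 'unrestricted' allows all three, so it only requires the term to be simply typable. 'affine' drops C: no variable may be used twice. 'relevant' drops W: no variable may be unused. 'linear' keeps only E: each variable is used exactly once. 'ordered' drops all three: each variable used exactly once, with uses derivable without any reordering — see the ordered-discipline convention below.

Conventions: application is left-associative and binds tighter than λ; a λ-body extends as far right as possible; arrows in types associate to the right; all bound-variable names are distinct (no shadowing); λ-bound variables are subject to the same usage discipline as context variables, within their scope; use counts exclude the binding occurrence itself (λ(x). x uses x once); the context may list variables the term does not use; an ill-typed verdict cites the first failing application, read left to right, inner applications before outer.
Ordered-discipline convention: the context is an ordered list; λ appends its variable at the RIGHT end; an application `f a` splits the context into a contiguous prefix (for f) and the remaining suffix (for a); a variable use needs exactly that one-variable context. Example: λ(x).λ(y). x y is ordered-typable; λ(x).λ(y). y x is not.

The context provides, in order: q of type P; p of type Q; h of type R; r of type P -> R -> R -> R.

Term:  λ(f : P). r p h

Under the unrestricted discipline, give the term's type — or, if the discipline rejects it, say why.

not well-typed under unrestricted — the type mismatch rejects it
usage: q: 0, p: 1, h: 1, r: 1, f [bound]: 0
left-to-right use order: r, p, h
typing: ill-typed: an application expects P but receives Q
across the five disciplines: ordered ✗, linear ✗, affine ✗, relevant ✗, unrestricted ✗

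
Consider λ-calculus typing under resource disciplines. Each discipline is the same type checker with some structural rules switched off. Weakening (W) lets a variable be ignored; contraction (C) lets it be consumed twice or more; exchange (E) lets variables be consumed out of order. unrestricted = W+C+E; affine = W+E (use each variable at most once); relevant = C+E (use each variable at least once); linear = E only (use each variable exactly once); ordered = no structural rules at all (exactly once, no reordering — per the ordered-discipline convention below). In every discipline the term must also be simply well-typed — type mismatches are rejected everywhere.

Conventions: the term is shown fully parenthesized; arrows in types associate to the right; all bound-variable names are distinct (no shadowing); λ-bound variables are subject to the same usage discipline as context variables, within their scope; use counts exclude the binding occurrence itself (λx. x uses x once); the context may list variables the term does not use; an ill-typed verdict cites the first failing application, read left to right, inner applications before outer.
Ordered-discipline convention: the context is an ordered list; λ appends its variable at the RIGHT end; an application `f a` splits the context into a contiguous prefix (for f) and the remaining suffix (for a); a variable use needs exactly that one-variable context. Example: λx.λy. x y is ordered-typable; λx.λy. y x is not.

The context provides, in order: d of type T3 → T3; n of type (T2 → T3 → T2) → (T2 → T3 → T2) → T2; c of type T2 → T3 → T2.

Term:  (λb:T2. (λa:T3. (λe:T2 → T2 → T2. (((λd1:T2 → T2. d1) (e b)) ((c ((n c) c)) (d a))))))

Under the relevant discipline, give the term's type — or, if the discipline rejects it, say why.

term : T2 → T3 → (T2 → T2 → T2) → T2
usage: d: 1×, n: 1×, c: 3×, b (bound): 1×, a (bound): 1×, e (bound): 1×, d1 (bound): 1×
left-to-right use order: d1, e, b, c, n, c, c, d, a
typing: well-typed at T2 → T3 → (T2 → T2 → T2) → T2
all disciplines: ordered ✗ · linear ✗ · affine ✗ · relevant ✓ · unrestricted ✓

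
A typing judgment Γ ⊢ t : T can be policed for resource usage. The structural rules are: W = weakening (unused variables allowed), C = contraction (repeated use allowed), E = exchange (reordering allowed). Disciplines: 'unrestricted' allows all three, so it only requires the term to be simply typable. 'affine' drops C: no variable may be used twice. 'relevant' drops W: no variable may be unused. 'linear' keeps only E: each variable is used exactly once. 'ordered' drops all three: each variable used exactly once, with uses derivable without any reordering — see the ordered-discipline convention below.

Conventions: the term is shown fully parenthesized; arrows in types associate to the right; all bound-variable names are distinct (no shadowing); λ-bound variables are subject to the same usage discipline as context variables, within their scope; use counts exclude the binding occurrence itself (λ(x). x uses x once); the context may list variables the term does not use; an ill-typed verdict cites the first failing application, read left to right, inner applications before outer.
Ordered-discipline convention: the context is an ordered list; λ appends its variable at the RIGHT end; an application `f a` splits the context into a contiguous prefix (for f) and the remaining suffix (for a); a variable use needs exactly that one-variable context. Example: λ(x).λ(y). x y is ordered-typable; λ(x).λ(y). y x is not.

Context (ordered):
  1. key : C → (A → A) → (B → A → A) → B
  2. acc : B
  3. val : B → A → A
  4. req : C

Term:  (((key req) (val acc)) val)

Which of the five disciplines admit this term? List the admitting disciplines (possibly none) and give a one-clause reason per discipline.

admitted in: relevant, unrestricted
use counts: key: 1, acc: 1, val: 2, req: 1
uses in reading order: key, req, val, acc, val
typing: well-typed — term : B
ordered: ✗ — needs contraction — val ×2
linear: ✗ — needs contraction — val ×2
affine: ✗ — needs contraction — val ×2
relevant: ✓ — every one of key, acc, val, req appears
unrestricted: ✓ — typability at B is all that's needed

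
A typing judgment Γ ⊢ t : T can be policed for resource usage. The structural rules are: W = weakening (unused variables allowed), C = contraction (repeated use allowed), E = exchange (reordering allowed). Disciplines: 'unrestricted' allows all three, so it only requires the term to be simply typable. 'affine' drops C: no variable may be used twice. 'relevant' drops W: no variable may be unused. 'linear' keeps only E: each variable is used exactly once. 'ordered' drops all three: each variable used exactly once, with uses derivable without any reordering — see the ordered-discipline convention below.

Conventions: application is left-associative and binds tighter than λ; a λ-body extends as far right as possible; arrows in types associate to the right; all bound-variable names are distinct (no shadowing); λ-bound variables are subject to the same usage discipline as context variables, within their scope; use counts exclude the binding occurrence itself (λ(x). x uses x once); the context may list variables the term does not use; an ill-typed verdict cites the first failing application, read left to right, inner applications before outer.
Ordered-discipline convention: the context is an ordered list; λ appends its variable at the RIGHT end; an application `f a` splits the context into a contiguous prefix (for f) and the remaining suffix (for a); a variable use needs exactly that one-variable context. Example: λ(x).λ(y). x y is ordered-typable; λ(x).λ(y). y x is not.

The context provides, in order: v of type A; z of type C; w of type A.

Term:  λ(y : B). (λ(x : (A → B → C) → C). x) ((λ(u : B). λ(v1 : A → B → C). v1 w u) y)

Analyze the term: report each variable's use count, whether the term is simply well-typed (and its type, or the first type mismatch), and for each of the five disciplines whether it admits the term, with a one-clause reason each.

use counts: v: 0×; z: 0×; w: 1×; y [bound]: 1×; x [bound]: 1×; u [bound]: 1×; v1 [bound]: 1×
use order (left to right): x, v1, w, u, y
typing: the term checks, with type B → (A → B → C) → C
ordered: ✗, v, z left unused
linear: ✗, v, z left unused
affine: ✓, v, z, w, y, x, u, v1: no repeats, contraction unneeded
relevant: ✗, v, z left unused
unrestricted: ✓, type-checks (B → (A → B → C) → C) and nothing is barred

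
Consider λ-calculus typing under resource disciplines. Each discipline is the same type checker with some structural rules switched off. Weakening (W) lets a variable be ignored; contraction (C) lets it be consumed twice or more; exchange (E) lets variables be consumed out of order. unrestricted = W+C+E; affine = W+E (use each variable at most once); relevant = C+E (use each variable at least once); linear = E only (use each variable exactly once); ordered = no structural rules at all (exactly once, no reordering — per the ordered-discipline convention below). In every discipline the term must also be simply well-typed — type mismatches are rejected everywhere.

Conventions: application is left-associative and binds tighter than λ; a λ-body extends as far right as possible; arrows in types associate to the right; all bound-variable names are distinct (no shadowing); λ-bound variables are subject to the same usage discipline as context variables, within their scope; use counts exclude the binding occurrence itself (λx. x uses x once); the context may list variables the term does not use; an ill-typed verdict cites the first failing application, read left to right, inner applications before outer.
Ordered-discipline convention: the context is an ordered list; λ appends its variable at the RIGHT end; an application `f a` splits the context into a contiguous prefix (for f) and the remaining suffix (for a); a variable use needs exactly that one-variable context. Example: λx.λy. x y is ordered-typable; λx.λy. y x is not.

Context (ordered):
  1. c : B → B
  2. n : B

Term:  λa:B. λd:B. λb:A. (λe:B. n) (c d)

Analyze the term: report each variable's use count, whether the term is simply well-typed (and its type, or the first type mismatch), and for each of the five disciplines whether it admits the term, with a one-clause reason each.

variable uses: c: 1, n: 1, a (λ-bound): 0, d (λ-bound): 1, b (λ-bound): 0, e (λ-bound): 0
left-to-right use order: n, c, d
typing: well-typed — term : B → B → A → B
ordered: ✗ — unused: a, b, e — weakening required
linear: ✗ — unused: a, b, e — weakening required
affine: ✓ — no duplicate uses among c, n, a, d, b, e
relevant: ✗ — unused: a, b, e — weakening required
unrestricted: ✓ — well-typed at B → B → A → B; no restrictions here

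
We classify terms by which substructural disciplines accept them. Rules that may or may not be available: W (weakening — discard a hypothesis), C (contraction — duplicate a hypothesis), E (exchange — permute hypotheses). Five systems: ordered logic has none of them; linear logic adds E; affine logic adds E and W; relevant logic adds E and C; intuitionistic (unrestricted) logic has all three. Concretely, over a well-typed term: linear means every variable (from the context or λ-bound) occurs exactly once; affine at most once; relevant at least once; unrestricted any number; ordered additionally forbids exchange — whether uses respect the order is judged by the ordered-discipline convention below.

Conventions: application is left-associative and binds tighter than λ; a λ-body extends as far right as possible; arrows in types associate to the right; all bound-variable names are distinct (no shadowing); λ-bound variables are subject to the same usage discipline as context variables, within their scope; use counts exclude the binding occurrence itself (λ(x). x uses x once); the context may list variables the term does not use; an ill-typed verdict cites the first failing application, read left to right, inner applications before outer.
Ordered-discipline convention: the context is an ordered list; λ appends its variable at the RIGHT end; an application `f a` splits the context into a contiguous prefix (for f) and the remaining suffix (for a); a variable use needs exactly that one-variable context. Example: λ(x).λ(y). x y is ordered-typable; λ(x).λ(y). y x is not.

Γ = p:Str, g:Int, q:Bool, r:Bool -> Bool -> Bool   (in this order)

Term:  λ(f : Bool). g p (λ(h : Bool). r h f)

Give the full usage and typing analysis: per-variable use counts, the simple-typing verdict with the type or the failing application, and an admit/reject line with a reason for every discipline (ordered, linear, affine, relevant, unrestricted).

usage: p: 1, g: 1, q: 0, r: 1, f (λ-bound): 1, h (λ-bound): 1
left-to-right use order: g, p, r, h, f
typing: ill-typed: non-function type Int applied to an argument
ordered: ✗, not simply typable
linear: ✗, fails simple typing
affine: ✗, a type mismatch blocks all five
relevant: ✗, the type mismatch rejects it
unrestricted: ✗, not simply typable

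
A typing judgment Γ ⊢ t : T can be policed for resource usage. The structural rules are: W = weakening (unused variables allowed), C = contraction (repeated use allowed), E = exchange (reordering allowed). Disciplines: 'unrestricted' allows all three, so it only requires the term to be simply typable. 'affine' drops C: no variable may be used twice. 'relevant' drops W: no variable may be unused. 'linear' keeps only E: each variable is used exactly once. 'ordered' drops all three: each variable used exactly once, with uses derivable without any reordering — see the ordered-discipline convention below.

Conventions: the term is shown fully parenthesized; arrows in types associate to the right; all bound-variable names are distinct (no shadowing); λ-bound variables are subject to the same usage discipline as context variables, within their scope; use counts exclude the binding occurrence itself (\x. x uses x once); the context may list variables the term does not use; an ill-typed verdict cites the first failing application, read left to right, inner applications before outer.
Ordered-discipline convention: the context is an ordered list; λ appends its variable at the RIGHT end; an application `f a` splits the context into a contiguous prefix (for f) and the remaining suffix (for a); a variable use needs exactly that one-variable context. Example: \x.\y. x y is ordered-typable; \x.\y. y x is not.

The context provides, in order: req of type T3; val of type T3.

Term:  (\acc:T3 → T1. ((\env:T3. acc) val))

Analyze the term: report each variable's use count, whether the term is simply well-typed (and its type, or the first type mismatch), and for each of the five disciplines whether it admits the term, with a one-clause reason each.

counts: req: 0, val: 1, acc [bound]: 1, env [bound]: 0
use order (left to right): acc, val
typing: ✓ — (T3 → T1) → T3 → T1
ordered: ✗ — req, env never used (weakening)
linear: ✗ — req, env never used (weakening)
affine: ✓ — at most one use each (req, val, acc, env)
relevant: ✗ — req, env never used (weakening)
unrestricted: ✓ — simply typable at (T3 → T1) → T3 → T1; W, C, E all held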